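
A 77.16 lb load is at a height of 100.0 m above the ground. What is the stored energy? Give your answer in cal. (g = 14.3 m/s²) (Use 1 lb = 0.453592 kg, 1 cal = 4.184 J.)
Convert to SI: m = 34.9992 kg, h = 100.0 m
PE = mgh = (34.9992)(14.3)(100.0) = 50048.8 J = 11960 cal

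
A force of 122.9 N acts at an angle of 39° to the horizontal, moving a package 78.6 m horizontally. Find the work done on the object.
W = F·d·cosθ = (122.9)(78.6)cos(39°) = 7507 J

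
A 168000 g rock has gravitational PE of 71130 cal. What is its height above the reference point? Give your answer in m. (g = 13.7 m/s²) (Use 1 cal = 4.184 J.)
Convert to SI: m = 168.0 kg, PE = 297608 J
h = PE/(mg) = 297608/(168.0·13.7) = 129.3 m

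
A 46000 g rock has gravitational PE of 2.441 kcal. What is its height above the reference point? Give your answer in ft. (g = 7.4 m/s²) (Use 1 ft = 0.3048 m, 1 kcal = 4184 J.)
Convert to SI: m = 46.0 kg, PE = 10213.1 J
h = PE/(mg) = 10213.1/(46.0·7.4) = 30.0034 m = 98.44 ft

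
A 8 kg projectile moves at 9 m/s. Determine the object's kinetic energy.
KE = ½mv² = ½(8)(9)² = 324.0 J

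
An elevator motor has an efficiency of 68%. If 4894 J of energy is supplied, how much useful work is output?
W_out = η·W_in = 0.68·4894 = 3327.92 J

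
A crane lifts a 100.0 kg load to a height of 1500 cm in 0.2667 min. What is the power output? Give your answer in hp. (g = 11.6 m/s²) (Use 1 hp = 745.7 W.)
Convert to SI: m = 100.0 kg, h = 15.0 m, t = 16.002 s
P = mgh/t = (100.0)(11.6)(15.0)/16.002 = 1087.36 W = 1.458 hp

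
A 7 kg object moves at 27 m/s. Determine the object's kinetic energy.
KE = ½mv² = ½(7)(27)² = 2551.5 J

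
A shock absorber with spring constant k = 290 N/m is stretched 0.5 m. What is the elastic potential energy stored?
PE = ½kx² = ½(290)(0.5)² = 36.25 J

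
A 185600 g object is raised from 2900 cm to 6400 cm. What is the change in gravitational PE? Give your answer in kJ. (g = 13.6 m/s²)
Convert to SI: m = 185.6 kg, Δh = 35.0 m
ΔPE = mgΔh = (185.6)(13.6)(35.0) = 88345.6 J = 88.35 kJ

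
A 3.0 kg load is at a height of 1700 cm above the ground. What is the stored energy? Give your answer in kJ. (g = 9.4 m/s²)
Convert to SI: m = 3.0 kg, h = 17.0 m
PE = mgh = (3.0)(9.4)(17.0) = 479.4 J = 0.4794 kJ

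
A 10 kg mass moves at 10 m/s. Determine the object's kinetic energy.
KE = ½mv² = ½(10)(10)² = 500.0 J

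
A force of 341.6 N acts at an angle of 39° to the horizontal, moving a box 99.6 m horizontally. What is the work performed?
W = F·d·cosθ = (341.6)(99.6)cos(39°) = 26440 J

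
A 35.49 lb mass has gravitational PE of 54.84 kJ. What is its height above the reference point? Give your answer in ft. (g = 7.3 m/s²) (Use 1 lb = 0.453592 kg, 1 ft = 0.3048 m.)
Convert to SI: m = 16.098 kg, PE = 54840.0 J
h = PE/(mg) = 54840.0/(16.098·7.3) = 466.663 m = 1531 ft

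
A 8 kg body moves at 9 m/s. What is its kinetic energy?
KE = ½mv² = ½(8)(9)² = 324.0 J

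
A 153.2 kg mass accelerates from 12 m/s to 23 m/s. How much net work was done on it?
W = ΔKE = ½m(v₂² − v₁²) = ½(153.2)(23² − 12²) = 29491.0 J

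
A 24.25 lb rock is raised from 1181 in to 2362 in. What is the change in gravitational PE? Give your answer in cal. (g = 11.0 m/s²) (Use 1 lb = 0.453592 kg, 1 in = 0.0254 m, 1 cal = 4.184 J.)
Convert to SI: m = 10.9996 kg, Δh = 29.9974 m
ΔPE = mgΔh = (10.9996)(11.0)(29.9974) = 3629.56 J = 867.5 cal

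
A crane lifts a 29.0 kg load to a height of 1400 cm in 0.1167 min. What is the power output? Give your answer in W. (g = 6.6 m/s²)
Convert to SI: m = 29.0 kg, h = 14.0 m, t = 7.002 s
P = mgh/t = (29.0)(6.6)(14.0)/7.002 = 382.7 W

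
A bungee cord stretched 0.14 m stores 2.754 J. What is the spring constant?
k = 2·PE/x² = 2·2.754/(0.14)² = 281.0 N/m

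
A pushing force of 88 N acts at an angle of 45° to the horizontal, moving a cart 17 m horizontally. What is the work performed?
W = F·d·cosθ = (88)(17)cos(45°) = 1058 J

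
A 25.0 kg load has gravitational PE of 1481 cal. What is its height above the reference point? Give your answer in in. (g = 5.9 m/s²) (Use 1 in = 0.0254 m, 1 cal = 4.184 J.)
Convert to SI: m = 25.0 kg, PE = 6196.5 J
h = PE/(mg) = 6196.5/(25.0·5.9) = 42.0102 m = 1654 in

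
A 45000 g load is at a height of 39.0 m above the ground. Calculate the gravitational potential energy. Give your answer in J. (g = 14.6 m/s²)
Convert to SI: m = 45.0 kg, h = 39.0 m
PE = mgh = (45.0)(14.6)(39.0) = 25620 J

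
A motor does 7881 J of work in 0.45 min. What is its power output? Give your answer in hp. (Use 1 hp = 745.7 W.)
Convert to SI: W = 7881.0 J, t = 27.0 s
P = W/t = 7881.0/27.0 = 291.889 W = 0.3914 hp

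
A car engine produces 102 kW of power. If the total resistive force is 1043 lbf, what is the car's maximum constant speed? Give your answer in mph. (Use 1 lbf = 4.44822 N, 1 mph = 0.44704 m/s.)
Convert to SI: F = 4639.49 N
P = Fv ⇒ v = P/F = 102000 W/4639.49 N = 21.9852 m/s = 49.18 mph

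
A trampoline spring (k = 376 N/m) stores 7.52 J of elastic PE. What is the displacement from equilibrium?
x = √(2·PE/k) = √(2·7.52/376) = 0.2 m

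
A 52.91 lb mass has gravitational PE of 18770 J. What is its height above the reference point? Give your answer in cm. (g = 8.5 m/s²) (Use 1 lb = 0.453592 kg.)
Convert to SI: m = 23.9996 kg, PE = 18770.0 J
h = PE/(mg) = 18770.0/(23.9996·8.5) = 92.0115 m = 9201 cm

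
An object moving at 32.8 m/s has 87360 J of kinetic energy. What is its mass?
m = 2·KE/v² = 2·87360/(32.8)² = 162.4 kg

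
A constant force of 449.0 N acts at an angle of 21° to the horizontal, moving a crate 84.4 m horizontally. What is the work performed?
W = F·d·cosθ = (449.0)(84.4)cos(21°) = 35380 J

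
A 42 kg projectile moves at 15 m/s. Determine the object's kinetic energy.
KE = ½mv² = ½(42)(15)² = 4725.0 J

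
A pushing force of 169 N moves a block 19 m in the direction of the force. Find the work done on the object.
W = F·d = (169)(19) = 3211 J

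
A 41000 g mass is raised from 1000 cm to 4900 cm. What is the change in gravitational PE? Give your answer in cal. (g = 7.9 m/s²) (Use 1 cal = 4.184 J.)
Convert to SI: m = 41.0 kg, Δh = 39.0 m
ΔPE = mgΔh = (41.0)(7.9)(39.0) = 12632.1 J = 3019 cal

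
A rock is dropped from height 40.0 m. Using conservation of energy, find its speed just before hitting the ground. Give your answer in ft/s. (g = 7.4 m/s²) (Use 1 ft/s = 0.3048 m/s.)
mgh = ½mv² ⇒ v = √(2gh) = √(2·7.4·40.0) = 24.3311 m/s = 79.83 ft/s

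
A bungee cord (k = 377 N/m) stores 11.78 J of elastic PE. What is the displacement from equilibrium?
x = √(2·PE/k) = √(2·11.78/377) = 0.25 m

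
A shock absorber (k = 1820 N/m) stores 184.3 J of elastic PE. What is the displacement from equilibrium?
x = √(2·PE/k) = √(2·184.3/1820) = 0.45 m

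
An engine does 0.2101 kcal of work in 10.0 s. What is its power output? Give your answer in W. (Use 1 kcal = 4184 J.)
Convert to SI: W = 879.058 J, t = 10.0 s
P = W/t = 879.058/10.0 = 87.91 W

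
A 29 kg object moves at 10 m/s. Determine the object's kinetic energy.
KE = ½mv² = ½(29)(10)² = 1450.0 J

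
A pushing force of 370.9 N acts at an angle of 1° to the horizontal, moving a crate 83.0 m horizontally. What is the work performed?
W = F·d·cosθ = (370.9)(83.0)cos(1°) = 30780 J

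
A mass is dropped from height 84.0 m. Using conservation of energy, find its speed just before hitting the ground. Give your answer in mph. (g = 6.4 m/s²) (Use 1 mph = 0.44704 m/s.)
mgh = ½mv² ⇒ v = √(2gh) = √(2·6.4·84.0) = 32.7902 m/s = 73.35 mph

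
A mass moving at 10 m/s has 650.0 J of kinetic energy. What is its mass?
m = 2·KE/v² = 2·650.0/(10)² = 13.0 kg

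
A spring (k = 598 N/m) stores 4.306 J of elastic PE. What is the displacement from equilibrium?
x = √(2·PE/k) = √(2·4.306/598) = 0.12 m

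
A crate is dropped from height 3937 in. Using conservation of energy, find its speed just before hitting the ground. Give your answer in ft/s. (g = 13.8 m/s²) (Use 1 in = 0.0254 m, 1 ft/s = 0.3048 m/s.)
Convert to SI: h = 99.9998 m
mgh = ½mv² ⇒ v = √(2gh) = √(2·13.8·99.9998) = 52.5356 m/s = 172.4 ft/s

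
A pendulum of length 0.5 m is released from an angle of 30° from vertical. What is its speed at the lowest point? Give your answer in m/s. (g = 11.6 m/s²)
h = L(1 − cosθ) = 0.5(1 − cos30°) = 0.0669873 m
v = √(2gh) = √(2·11.6·0.0669873) = 1.247 m/s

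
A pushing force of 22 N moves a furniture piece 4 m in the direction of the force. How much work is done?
W = F·d = (22)(4) = 88.0 J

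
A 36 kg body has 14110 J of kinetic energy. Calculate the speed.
v = √(2·KE/m) = √(2·14110/36) = 28.0 m/s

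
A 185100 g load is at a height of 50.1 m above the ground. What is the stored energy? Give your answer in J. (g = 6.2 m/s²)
Convert to SI: m = 185.1 kg, h = 50.1 m
PE = mgh = (185.1)(6.2)(50.1) = 57500 J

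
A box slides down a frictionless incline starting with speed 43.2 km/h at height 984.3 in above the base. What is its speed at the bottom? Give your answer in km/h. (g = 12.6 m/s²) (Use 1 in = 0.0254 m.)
Convert to SI: v₀ = 12.0 m/s, h = 25.0012 m
½mv₀² + mgh = ½mv² ⇒ v = √(v₀² + 2gh) = √(12.0² + 2·12.6·25.0012) = 27.8214 m/s = 100.2 km/h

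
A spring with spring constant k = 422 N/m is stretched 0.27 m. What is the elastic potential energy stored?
PE = ½kx² = ½(422)(0.27)² = 15.38 J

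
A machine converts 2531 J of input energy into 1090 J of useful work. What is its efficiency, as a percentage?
η = W_out/W_in = 1090/2531 = 43.07%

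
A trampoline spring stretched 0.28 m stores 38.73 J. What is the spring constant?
k = 2·PE/x² = 2·38.73/(0.28)² = 988.0 N/m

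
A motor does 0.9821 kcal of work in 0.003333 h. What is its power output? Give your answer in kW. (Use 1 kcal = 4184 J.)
Convert to SI: W = 4109.11 J, t = 11.9988 s
P = W/t = 4109.11/11.9988 = 342.46 W = 0.3425 kW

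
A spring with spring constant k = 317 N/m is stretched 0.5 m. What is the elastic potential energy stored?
PE = ½kx² = ½(317)(0.5)² = 39.63 J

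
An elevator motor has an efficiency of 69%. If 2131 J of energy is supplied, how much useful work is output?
W_out = η·W_in = 0.69·2131 = 1470.39 J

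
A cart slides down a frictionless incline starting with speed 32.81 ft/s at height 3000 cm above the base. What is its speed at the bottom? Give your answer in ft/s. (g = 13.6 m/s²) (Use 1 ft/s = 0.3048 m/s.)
Convert to SI: v₀ = 10.0005 m/s, h = 30.0 m
½mv₀² + mgh = ½mv² ⇒ v = √(v₀² + 2gh) = √(10.0005² + 2·13.6·30.0) = 30.2657 m/s = 99.3 ft/s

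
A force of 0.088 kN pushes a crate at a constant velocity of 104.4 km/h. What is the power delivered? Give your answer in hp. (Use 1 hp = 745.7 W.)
Convert to SI: F = 88.0 N, v = 29.0 m/s
P = Fv = (88.0)(29.0) = 2552.0 W = 3.422 hp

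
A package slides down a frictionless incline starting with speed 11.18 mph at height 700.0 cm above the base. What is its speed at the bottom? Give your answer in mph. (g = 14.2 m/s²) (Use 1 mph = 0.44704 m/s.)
Convert to SI: v₀ = 4.99791 m/s, h = 7.0 m
½mv₀² + mgh = ½mv² ⇒ v = √(v₀² + 2gh) = √(4.99791² + 2·14.2·7.0) = 14.9592 m/s = 33.46 mph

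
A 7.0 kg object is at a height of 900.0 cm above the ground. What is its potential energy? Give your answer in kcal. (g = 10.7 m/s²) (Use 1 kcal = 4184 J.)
Convert to SI: m = 7.0 kg, h = 9.0 m
PE = mgh = (7.0)(10.7)(9.0) = 674.1 J = 0.1611 kcal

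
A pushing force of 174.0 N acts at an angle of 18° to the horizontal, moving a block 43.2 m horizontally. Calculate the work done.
W = F·d·cosθ = (174.0)(43.2)cos(18°) = 7149 J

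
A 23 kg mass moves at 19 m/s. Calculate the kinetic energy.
KE = ½mv² = ½(23)(19)² = 4151.5 J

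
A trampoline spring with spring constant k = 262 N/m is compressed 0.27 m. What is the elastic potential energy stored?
PE = ½kx² = ½(262)(0.27)² = 9.55 J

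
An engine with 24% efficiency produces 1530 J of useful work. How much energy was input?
W_in = W_out/η = 1530/0.24 = 6375 J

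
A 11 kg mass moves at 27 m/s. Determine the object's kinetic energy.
KE = ½mv² = ½(11)(27)² = 4009.5 J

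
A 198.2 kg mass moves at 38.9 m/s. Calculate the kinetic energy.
KE = ½mv² = ½(198.2)(38.9)² = 150000 J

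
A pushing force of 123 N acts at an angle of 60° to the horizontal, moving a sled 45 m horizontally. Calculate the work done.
W = F·d·cosθ = (123)(45)cos(60°) = 2768 J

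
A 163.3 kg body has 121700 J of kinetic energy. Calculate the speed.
v = √(2·KE/m) = √(2·121700/163.3) = 38.61 m/s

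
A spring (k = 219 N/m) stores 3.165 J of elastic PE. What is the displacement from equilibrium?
x = √(2·PE/k) = √(2·3.165/219) = 0.17 m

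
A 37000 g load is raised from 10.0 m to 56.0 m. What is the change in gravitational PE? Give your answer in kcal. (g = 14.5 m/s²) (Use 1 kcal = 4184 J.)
Convert to SI: m = 37.0 kg, Δh = 46.0 m
ΔPE = mgΔh = (37.0)(14.5)(46.0) = 24679.0 J = 5.898 kcal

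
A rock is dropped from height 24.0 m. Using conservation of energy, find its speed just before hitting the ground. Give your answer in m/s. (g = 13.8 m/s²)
mgh = ½mv² ⇒ v = √(2gh) = √(2·13.8·24.0) = 25.74 m/s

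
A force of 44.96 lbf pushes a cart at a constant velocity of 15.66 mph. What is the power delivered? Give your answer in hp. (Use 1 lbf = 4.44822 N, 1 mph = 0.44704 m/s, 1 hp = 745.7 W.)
Convert to SI: F = 199.992 N, v = 7.00065 m/s
P = Fv = (199.992)(7.00065) = 1400.07 W = 1.878 hp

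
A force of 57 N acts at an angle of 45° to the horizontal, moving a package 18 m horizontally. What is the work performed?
W = F·d·cosθ = (57)(18)cos(45°) = 725.5 J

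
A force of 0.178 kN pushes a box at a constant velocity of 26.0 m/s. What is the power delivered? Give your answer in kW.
Convert to SI: F = 178.0 N, v = 26.0 m/s
P = Fv = (178.0)(26.0) = 4628.0 W = 4.628 kW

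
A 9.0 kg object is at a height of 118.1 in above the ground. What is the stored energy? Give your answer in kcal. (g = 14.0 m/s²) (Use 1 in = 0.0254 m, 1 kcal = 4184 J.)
Convert to SI: m = 9.0 kg, h = 2.99974 m
PE = mgh = (9.0)(14.0)(2.99974) = 377.967 J = 0.09034 kcal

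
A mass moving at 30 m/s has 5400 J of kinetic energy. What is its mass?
m = 2·KE/v² = 2·5400/(30)² = 12.0 kg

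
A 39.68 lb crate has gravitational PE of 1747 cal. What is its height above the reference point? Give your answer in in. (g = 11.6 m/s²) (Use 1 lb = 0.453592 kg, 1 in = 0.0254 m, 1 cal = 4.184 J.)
Convert to SI: m = 17.9985 kg, PE = 7309.45 J
h = PE/(mg) = 7309.45/(17.9985·11.6) = 35.0098 m = 1378 in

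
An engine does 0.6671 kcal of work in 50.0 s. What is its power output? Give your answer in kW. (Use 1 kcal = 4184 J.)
Convert to SI: W = 2791.15 J, t = 50.0 s
P = W/t = 2791.15/50.0 = 55.8229 W = 0.05582 kW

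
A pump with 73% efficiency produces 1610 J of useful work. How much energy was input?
W_in = W_out/η = 1610/0.73 = 2205 J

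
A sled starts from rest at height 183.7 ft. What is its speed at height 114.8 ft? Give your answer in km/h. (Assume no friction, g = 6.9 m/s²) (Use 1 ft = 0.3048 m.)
Convert to SI: h₁−h₂ = 21.0007 m
mgh₁ = mgh₂ + ½mv² ⇒ v = √(2g(h₁−h₂)) = √(2·6.9·21.0007) = 17.0238 m/s = 61.29 km/h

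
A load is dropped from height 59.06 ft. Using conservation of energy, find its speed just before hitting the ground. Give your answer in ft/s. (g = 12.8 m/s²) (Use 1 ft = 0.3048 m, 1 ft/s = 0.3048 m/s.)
Convert to SI: h = 18.0015 m
mgh = ½mv² ⇒ v = √(2gh) = √(2·12.8·18.0015) = 21.4671 m/s = 70.43 ft/s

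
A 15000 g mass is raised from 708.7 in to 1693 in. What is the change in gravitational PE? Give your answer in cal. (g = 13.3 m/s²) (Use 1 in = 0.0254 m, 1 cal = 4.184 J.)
Convert to SI: m = 15.0 kg, Δh = 25.0012 m
ΔPE = mgΔh = (15.0)(13.3)(25.0012) = 4987.74 J = 1192 cal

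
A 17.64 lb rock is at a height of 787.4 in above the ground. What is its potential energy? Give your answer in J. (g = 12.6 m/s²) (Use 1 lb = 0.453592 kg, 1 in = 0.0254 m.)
Convert to SI: m = 8.00136 kg, h = 20.0 m
PE = mgh = (8.00136)(12.6)(20.0) = 2016 J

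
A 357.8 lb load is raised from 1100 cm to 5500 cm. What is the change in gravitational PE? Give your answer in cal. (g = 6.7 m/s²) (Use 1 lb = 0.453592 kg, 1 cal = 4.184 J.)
Convert to SI: m = 162.295 kg, Δh = 44.0 m
ΔPE = mgΔh = (162.295)(6.7)(44.0) = 47844.6 J = 11440 cal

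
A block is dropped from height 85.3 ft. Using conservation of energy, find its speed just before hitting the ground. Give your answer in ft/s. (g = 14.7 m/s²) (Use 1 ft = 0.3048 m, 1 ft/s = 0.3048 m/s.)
Convert to SI: h = 25.9994 m
mgh = ½mv² ⇒ v = √(2gh) = √(2·14.7·25.9994) = 27.6475 m/s = 90.71 ft/s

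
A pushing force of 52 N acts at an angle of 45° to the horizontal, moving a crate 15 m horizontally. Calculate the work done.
W = F·d·cosθ = (52)(15)cos(45°) = 551.5 J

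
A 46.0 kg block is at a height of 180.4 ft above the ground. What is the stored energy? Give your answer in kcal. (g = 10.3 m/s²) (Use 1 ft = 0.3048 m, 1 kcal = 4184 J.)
Convert to SI: m = 46.0 kg, h = 54.9859 m
PE = mgh = (46.0)(10.3)(54.9859) = 26052.3 J = 6.227 kcal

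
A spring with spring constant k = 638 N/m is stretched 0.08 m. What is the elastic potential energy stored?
PE = ½kx² = ½(638)(0.08)² = 2.042 J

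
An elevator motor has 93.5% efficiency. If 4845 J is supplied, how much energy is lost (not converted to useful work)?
W_lost = W_in(1 − η) = 4845·(1 − 0.935) = 314.9 J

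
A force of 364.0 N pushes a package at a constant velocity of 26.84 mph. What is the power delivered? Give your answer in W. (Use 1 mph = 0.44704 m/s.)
Convert to SI: F = 364.0 N, v = 11.9986 m/s
P = Fv = (364.0)(11.9986) = 4367 W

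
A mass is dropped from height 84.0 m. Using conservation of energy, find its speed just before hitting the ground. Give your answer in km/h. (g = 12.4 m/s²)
mgh = ½mv² ⇒ v = √(2gh) = √(2·12.4·84.0) = 45.6421 m/s = 164.3 km/h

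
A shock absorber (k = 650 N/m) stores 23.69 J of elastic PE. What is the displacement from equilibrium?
x = √(2·PE/k) = √(2·23.69/650) = 0.27 m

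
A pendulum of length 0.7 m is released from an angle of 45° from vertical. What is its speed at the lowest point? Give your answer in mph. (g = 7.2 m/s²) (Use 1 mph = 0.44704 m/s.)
h = L(1 − cosθ) = 0.7(1 − cos45°) = 0.205025 m
v = √(2gh) = √(2·7.2·0.205025) = 1.71824 m/s = 3.844 mph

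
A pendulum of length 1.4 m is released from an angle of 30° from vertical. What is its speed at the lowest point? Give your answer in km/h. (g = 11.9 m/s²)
h = L(1 − cosθ) = 1.4(1 − cos30°) = 0.187564 m
v = √(2gh) = √(2·11.9·0.187564) = 2.11283 m/s = 7.606 km/h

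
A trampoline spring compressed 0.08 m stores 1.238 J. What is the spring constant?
k = 2·PE/x² = 2·1.238/(0.08)² = 386.9 N/m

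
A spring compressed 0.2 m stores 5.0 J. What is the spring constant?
k = 2·PE/x² = 2·5.0/(0.2)² = 250.0 N/m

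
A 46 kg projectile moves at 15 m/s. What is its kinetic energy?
KE = ½mv² = ½(46)(15)² = 5175.0 J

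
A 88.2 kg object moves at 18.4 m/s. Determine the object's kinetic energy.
KE = ½mv² = ½(88.2)(18.4)² = 14930 J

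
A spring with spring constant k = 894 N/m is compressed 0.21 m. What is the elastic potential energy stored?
PE = ½kx² = ½(894)(0.21)² = 19.71 J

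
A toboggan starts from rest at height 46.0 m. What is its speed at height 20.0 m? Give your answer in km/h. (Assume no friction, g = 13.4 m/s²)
mgh₁ = mgh₂ + ½mv² ⇒ v = √(2g(h₁−h₂)) = √(2·13.4·26.0) = 26.397 m/s = 95.03 km/h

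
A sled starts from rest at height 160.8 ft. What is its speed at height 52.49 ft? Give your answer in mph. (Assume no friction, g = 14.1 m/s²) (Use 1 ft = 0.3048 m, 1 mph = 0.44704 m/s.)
Convert to SI: h₁−h₂ = 33.0129 m
mgh₁ = mgh₂ + ½mv² ⇒ v = √(2g(h₁−h₂)) = √(2·14.1·33.0129) = 30.5117 m/s = 68.25 mph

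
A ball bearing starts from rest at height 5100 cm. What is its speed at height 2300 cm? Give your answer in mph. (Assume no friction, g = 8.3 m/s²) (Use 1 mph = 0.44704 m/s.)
Convert to SI: h₁−h₂ = 28.0 m
mgh₁ = mgh₂ + ½mv² ⇒ v = √(2g(h₁−h₂)) = √(2·8.3·28.0) = 21.5592 m/s = 48.23 mph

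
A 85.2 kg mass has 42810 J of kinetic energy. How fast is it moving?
v = √(2·KE/m) = √(2·42810/85.2) = 31.7 m/s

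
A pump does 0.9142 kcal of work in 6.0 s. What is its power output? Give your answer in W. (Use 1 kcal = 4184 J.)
Convert to SI: W = 3825.01 J, t = 6.0 s
P = W/t = 3825.01/6.0 = 637.5 W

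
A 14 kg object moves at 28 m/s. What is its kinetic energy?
KE = ½mv² = ½(14)(28)² = 5488.0 J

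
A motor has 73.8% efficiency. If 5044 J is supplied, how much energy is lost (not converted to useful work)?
W_lost = W_in(1 − η) = 5044·(1 − 0.738) = 1322 J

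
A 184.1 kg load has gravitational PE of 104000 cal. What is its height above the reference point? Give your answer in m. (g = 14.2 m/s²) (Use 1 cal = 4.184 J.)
Convert to SI: m = 184.1 kg, PE = 435136 J
h = PE/(mg) = 435136/(184.1·14.2) = 166.4 m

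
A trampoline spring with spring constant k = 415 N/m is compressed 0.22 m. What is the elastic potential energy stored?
PE = ½kx² = ½(415)(0.22)² = 10.04 J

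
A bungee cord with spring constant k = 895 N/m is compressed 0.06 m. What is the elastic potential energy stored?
PE = ½kx² = ½(895)(0.06)² = 1.611 J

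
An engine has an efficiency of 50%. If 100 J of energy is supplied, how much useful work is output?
W_out = η·W_in = 0.5·100 = 50.0 J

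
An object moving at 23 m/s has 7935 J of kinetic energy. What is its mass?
m = 2·KE/v² = 2·7935/(23)² = 30.0 kg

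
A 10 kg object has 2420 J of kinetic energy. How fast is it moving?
v = √(2·KE/m) = √(2·2420/10) = 22.0 m/s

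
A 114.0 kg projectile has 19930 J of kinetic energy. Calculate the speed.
v = √(2·KE/m) = √(2·19930/114.0) = 18.7 m/s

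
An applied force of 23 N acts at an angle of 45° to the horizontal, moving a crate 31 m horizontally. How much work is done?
W = F·d·cosθ = (23)(31)cos(45°) = 504.2 J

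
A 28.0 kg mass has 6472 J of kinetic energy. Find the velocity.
v = √(2·KE/m) = √(2·6472/28.0) = 21.5 m/s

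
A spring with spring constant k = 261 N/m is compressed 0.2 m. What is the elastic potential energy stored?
PE = ½kx² = ½(261)(0.2)² = 5.22 J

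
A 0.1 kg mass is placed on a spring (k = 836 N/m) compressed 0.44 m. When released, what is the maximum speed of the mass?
½kx² = ½mv² ⇒ v = x√(k/m) = (0.44)√(836/0.1) = 40.23 m/s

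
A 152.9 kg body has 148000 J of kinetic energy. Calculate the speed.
v = √(2·KE/m) = √(2·148000/152.9) = 44.0 m/s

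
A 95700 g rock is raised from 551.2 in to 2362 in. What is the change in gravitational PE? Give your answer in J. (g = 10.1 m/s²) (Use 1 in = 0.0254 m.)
Convert to SI: m = 95.7 kg, Δh = 45.9943 m
ΔPE = mgΔh = (95.7)(10.1)(45.9943) = 44460 J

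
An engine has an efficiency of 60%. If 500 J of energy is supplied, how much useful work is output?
W_out = η·W_in = 0.6·500 = 300.0 J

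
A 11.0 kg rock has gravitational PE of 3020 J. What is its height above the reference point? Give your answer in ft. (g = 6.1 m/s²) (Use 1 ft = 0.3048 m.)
h = PE/(mg) = 3020.0/(11.0·6.1) = 45.0075 m = 147.7 ft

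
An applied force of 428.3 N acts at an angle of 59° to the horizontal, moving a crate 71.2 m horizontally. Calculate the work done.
W = F·d·cosθ = (428.3)(71.2)cos(59°) = 15710 J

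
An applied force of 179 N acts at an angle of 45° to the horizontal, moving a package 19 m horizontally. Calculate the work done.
W = F·d·cosθ = (179)(19)cos(45°) = 2405 J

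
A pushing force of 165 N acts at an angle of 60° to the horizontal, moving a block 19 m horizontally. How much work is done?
W = F·d·cosθ = (165)(19)cos(60°) = 1568 J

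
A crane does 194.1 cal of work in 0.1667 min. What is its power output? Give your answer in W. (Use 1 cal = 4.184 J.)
Convert to SI: W = 812.114 J, t = 10.002 s
P = W/t = 812.114/10.002 = 81.2 W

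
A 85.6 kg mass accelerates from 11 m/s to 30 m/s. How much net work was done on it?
W = ΔKE = ½m(v₂² − v₁²) = ½(85.6)(30² − 11²) = 33341.2 J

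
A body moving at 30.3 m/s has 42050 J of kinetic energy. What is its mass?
m = 2·KE/v² = 2·42050/(30.3)² = 91.6 kg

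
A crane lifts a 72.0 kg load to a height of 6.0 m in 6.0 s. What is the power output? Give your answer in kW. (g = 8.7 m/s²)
P = mgh/t = (72.0)(8.7)(6.0)/6.0 = 626.4 W = 0.6264 kW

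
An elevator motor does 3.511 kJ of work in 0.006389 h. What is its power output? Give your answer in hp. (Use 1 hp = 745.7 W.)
Convert to SI: W = 3511.0 J, t = 23.0004 s
P = W/t = 3511.0/23.0004 = 152.65 W = 0.2047 hp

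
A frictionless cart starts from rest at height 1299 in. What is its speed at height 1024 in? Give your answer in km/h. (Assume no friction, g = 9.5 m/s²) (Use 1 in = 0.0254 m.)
Convert to SI: h₁−h₂ = 6.985 m
mgh₁ = mgh₂ + ½mv² ⇒ v = √(2g(h₁−h₂)) = √(2·9.5·6.985) = 11.5202 m/s = 41.47 km/h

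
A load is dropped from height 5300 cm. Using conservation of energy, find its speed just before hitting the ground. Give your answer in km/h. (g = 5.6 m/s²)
Convert to SI: h = 53.0 m
mgh = ½mv² ⇒ v = √(2gh) = √(2·5.6·53.0) = 24.3639 m/s = 87.71 km/h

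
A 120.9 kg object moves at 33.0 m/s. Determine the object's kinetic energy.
KE = ½mv² = ½(120.9)(33.0)² = 65830 J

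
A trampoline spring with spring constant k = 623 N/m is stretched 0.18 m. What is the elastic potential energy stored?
PE = ½kx² = ½(623)(0.18)² = 10.09 J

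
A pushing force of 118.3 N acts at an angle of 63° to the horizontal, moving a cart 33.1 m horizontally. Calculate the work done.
W = F·d·cosθ = (118.3)(33.1)cos(63°) = 1778 J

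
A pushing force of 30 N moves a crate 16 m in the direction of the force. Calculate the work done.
W = F·d = (30)(16) = 480.0 J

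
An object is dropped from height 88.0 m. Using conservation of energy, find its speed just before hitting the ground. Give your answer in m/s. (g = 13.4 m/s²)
mgh = ½mv² ⇒ v = √(2gh) = √(2·13.4·88.0) = 48.56 m/s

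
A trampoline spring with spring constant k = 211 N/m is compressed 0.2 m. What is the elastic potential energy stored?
PE = ½kx² = ½(211)(0.2)² = 4.22 J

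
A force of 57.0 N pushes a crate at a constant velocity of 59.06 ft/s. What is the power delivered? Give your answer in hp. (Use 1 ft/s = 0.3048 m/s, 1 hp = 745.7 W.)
Convert to SI: F = 57.0 N, v = 18.0015 m/s
P = Fv = (57.0)(18.0015) = 1026.08 W = 1.376 hp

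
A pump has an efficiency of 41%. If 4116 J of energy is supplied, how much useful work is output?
W_out = η·W_in = 0.41·4116 = 1687.56 J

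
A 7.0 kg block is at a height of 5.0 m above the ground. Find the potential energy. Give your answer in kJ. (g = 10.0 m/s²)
PE = mgh = (7.0)(10.0)(5.0) = 350.0 J = 0.35 kJ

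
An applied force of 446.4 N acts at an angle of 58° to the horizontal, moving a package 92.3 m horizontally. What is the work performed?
W = F·d·cosθ = (446.4)(92.3)cos(58°) = 21830 J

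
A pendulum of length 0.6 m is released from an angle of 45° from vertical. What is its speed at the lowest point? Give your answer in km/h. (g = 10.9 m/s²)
h = L(1 − cosθ) = 0.6(1 − cos45°) = 0.175736 m
v = √(2gh) = √(2·10.9·0.175736) = 1.95731 m/s = 7.046 km/h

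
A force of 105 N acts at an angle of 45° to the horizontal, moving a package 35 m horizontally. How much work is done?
W = F·d·cosθ = (105)(35)cos(45°) = 2599 J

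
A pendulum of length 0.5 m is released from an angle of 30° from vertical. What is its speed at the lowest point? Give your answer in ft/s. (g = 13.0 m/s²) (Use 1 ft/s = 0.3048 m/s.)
h = L(1 − cosθ) = 0.5(1 − cos30°) = 0.0669873 m
v = √(2gh) = √(2·13.0·0.0669873) = 1.31972 m/s = 4.33 ft/s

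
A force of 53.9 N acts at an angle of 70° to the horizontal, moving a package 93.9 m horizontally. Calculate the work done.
W = F·d·cosθ = (53.9)(93.9)cos(70°) = 1731 J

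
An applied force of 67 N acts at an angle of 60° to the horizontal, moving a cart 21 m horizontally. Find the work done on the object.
W = F·d·cosθ = (67)(21)cos(60°) = 703.5 J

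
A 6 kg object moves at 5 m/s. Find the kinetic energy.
KE = ½mv² = ½(6)(5)² = 75.0 J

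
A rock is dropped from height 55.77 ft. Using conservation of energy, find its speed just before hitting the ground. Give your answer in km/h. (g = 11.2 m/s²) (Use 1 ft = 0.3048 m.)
Convert to SI: h = 16.9987 m
mgh = ½mv² ⇒ v = √(2gh) = √(2·11.2·16.9987) = 19.5133 m/s = 70.25 km/h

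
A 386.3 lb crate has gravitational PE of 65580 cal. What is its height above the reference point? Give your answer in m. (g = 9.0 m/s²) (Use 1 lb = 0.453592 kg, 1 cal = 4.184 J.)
Convert to SI: m = 175.223 kg, PE = 274387 J
h = PE/(mg) = 274387/(175.223·9.0) = 174.0 m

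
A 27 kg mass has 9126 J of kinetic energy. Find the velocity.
v = √(2·KE/m) = √(2·9126/27) = 26.0 m/s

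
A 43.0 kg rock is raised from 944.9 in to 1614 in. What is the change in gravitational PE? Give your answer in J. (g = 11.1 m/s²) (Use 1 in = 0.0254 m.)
Convert to SI: m = 43.0 kg, Δh = 16.9951 m
ΔPE = mgΔh = (43.0)(11.1)(16.9951) = 8112 J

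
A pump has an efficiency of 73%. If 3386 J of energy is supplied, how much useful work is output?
W_out = η·W_in = 0.73·3386 = 2471.78 J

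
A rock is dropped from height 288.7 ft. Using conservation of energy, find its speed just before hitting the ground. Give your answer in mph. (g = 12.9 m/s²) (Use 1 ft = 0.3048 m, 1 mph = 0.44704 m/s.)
Convert to SI: h = 87.9958 m
mgh = ½mv² ⇒ v = √(2gh) = √(2·12.9·87.9958) = 47.6476 m/s = 106.6 mph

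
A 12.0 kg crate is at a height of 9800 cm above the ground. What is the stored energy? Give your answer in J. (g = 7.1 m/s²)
Convert to SI: m = 12.0 kg, h = 98.0 m
PE = mgh = (12.0)(7.1)(98.0) = 8350 J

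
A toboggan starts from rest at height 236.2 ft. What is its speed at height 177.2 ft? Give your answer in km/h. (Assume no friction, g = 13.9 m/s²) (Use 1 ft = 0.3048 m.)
Convert to SI: h₁−h₂ = 17.9832 m
mgh₁ = mgh₂ + ½mv² ⇒ v = √(2g(h₁−h₂)) = √(2·13.9·17.9832) = 22.3592 m/s = 80.49 km/h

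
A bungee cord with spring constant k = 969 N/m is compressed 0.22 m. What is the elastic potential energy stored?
PE = ½kx² = ½(969)(0.22)² = 23.45 J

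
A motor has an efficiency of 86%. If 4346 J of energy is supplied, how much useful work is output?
W_out = η·W_in = 0.86·4346 = 3737.56 J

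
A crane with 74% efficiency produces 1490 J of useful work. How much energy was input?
W_in = W_out/η = 1490/0.74 = 2014 J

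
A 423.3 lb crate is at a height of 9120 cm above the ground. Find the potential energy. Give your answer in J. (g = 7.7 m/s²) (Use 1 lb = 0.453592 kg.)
Convert to SI: m = 192.005 kg, h = 91.2 m
PE = mgh = (192.005)(7.7)(91.2) = 134800 J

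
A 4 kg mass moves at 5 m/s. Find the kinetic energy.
KE = ½mv² = ½(4)(5)² = 50.0 J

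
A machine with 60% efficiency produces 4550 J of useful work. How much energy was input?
W_in = W_out/η = 4550/0.6 = 7583 J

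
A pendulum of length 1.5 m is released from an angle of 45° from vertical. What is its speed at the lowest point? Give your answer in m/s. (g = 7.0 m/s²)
h = L(1 − cosθ) = 1.5(1 − cos45°) = 0.43934 m
v = √(2gh) = √(2·7.0·0.43934) = 2.48 m/s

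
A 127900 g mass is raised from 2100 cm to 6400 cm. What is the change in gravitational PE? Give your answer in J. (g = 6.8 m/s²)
Convert to SI: m = 127.9 kg, Δh = 43.0 m
ΔPE = mgΔh = (127.9)(6.8)(43.0) = 37400 J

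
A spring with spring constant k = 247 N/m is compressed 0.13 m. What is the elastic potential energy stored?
PE = ½kx² = ½(247)(0.13)² = 2.087 J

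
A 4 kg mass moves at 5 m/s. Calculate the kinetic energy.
KE = ½mv² = ½(4)(5)² = 50.0 J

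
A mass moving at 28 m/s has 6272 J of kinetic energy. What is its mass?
m = 2·KE/v² = 2·6272/(28)² = 16.0 kg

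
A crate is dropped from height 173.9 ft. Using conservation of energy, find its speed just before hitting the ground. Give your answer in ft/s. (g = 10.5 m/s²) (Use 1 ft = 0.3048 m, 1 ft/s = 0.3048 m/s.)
Convert to SI: h = 53.0047 m
mgh = ½mv² ⇒ v = √(2gh) = √(2·10.5·53.0047) = 33.3631 m/s = 109.5 ft/s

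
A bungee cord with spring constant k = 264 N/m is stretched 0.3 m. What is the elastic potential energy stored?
PE = ½kx² = ½(264)(0.3)² = 11.88 J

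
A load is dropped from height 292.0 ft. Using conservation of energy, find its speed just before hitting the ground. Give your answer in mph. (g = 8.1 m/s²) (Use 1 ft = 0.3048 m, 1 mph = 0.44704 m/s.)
Convert to SI: h = 89.0016 m
mgh = ½mv² ⇒ v = √(2gh) = √(2·8.1·89.0016) = 37.9714 m/s = 84.94 mph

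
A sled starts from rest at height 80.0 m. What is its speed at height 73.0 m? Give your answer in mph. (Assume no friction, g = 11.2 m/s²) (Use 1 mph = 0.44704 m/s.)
mgh₁ = mgh₂ + ½mv² ⇒ v = √(2g(h₁−h₂)) = √(2·11.2·7.0) = 12.522 m/s = 28.01 mph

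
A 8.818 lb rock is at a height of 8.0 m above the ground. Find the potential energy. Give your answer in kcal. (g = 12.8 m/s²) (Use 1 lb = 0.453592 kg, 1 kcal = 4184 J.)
Convert to SI: m = 3.99977 kg, h = 8.0 m
PE = mgh = (3.99977)(12.8)(8.0) = 409.577 J = 0.09789 kcal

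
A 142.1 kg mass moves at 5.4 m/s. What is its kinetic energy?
KE = ½mv² = ½(142.1)(5.4)² = 2072 J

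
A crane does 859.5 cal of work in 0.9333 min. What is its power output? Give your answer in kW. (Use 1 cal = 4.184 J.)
Convert to SI: W = 3596.15 J, t = 55.998 s
P = W/t = 3596.15/55.998 = 64.2192 W = 0.06422 kW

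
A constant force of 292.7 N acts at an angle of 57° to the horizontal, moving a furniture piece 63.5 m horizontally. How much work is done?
W = F·d·cosθ = (292.7)(63.5)cos(57°) = 10120 J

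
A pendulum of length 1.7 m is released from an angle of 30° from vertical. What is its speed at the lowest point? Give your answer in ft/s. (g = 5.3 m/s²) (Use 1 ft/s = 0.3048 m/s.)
h = L(1 − cosθ) = 1.7(1 − cos30°) = 0.227757 m
v = √(2gh) = √(2·5.3·0.227757) = 1.55378 m/s = 5.098 ft/s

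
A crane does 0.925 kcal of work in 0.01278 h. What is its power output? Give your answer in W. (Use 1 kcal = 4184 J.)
Convert to SI: W = 3870.2 J, t = 46.008 s
P = W/t = 3870.2/46.008 = 84.12 W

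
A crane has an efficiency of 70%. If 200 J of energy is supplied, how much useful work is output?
W_out = η·W_in = 0.7·200 = 140.0 J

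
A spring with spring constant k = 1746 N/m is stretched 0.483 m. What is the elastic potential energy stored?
PE = ½kx² = ½(1746)(0.483)² = 203.7 J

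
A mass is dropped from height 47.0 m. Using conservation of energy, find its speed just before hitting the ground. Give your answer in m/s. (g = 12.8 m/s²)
mgh = ½mv² ⇒ v = √(2gh) = √(2·12.8·47.0) = 34.69 m/s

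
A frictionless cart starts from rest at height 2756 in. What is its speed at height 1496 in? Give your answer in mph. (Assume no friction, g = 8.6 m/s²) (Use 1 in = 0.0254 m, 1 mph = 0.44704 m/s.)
Convert to SI: h₁−h₂ = 32.004 m
mgh₁ = mgh₂ + ½mv² ⇒ v = √(2g(h₁−h₂)) = √(2·8.6·32.004) = 23.4621 m/s = 52.48 mph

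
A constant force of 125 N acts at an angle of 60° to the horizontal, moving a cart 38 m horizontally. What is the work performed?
W = F·d·cosθ = (125)(38)cos(60°) = 2375 J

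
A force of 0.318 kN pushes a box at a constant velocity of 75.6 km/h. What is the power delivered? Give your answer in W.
Convert to SI: F = 318.0 N, v = 21.0 m/s
P = Fv = (318.0)(21.0) = 6678 W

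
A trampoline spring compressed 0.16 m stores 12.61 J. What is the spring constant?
k = 2·PE/x² = 2·12.61/(0.16)² = 985.2 N/m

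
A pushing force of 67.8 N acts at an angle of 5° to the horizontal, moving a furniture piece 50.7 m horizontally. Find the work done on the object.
W = F·d·cosθ = (67.8)(50.7)cos(5°) = 3424 J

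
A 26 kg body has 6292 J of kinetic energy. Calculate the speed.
v = √(2·KE/m) = √(2·6292/26) = 22.0 m/s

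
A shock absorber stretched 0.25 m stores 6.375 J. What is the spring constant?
k = 2·PE/x² = 2·6.375/(0.25)² = 204.0 N/m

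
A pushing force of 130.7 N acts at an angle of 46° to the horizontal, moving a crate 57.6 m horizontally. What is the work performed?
W = F·d·cosθ = (130.7)(57.6)cos(46°) = 5230 J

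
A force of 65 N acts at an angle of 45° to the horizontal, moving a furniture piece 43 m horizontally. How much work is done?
W = F·d·cosθ = (65)(43)cos(45°) = 1976 J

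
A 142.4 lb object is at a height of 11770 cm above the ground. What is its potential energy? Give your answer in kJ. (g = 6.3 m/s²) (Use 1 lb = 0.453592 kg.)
Convert to SI: m = 64.5915 kg, h = 117.7 m
PE = mgh = (64.5915)(6.3)(117.7) = 47895.2 J = 47.9 kJ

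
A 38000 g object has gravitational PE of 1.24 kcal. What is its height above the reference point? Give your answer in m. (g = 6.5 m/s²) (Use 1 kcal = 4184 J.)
Convert to SI: m = 38.0 kg, PE = 5188.16 J
h = PE/(mg) = 5188.16/(38.0·6.5) = 21.0 m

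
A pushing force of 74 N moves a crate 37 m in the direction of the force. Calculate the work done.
W = F·d = (74)(37) = 2738 J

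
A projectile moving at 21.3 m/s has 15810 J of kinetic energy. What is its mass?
m = 2·KE/v² = 2·15810/(21.3)² = 69.7 kg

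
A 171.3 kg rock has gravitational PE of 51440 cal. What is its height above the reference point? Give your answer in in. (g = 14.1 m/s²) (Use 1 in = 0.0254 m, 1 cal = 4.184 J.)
Convert to SI: m = 171.3 kg, PE = 215225 J
h = PE/(mg) = 215225/(171.3·14.1) = 89.1079 m = 3508 in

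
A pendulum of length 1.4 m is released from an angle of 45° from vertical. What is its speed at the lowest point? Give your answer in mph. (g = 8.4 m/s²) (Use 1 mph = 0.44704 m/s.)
h = L(1 − cosθ) = 1.4(1 − cos45°) = 0.410051 m
v = √(2gh) = √(2·8.4·0.410051) = 2.62466 m/s = 5.871 mph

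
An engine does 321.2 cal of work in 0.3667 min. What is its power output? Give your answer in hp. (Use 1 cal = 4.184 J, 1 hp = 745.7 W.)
Convert to SI: W = 1343.9 J, t = 22.002 s
P = W/t = 1343.9/22.002 = 61.0808 W = 0.08191 hp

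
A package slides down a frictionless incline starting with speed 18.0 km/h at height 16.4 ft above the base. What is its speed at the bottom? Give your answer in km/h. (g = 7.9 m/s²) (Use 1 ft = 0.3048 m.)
Convert to SI: v₀ = 5.0 m/s, h = 4.99872 m
½mv₀² + mgh = ½mv² ⇒ v = √(v₀² + 2gh) = √(5.0² + 2·7.9·4.99872) = 10.197 m/s = 36.71 km/h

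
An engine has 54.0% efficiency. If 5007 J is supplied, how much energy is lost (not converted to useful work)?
W_lost = W_in(1 − η) = 5007·(1 − 0.54) = 2303 J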